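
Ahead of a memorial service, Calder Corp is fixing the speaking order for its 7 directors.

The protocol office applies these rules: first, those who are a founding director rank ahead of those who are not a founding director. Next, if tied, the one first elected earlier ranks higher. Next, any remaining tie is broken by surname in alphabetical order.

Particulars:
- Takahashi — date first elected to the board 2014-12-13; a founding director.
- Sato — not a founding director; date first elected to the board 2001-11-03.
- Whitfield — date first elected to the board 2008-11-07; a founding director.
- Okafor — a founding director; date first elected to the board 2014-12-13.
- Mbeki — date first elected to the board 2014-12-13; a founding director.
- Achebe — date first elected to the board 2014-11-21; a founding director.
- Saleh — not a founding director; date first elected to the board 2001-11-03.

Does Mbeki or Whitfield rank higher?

Whitfield

By the first rule: Whitfield, Achebe, Mbeki, Okafor and Takahashi (each a founding director); then Saleh and Sato (both not a founding director).
Among Whitfield, Achebe, Mbeki, Okafor and Takahashi, by date first elected to the board (earlier first): Whitfield (2008-11-07) before Achebe (2014-11-21) before Mbeki, Okafor and Takahashi (2014-12-13).
Among Mbeki, Okafor and Takahashi, alphabetically by surname: Mbeki before Okafor before Takahashi.
Saleh and Sato both have date first elected to the board 2001-11-03, so the next rule applies.
Among Saleh and Sato, alphabetically by surname: Saleh before Sato.
So Whitfield takes precedence.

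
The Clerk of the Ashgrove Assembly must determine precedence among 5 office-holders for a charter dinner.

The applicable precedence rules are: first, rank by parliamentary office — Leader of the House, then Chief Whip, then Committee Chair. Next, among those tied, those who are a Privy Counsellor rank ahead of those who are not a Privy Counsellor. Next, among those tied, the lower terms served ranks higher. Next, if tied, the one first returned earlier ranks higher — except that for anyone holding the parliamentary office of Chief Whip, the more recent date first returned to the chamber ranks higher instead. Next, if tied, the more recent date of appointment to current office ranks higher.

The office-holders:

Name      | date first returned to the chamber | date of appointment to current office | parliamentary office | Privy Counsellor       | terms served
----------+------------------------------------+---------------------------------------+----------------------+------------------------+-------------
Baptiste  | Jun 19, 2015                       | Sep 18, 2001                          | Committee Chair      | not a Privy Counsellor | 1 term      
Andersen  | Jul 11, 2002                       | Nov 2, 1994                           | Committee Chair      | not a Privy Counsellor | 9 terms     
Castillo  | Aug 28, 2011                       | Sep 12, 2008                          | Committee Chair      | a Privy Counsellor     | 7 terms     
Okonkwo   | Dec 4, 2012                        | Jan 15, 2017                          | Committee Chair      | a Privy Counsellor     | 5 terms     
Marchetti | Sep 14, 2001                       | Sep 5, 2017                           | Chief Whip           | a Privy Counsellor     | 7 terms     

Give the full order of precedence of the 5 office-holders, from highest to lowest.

By parliamentary office: Marchetti (Chief Whip); then Okonkwo, Castillo, Baptiste and Andersen (Committee Chair).
Among Okonkwo, Castillo, Baptiste and Andersen, a Privy Counsellor before not a Privy Counsellor: Okonkwo and Castillo (a Privy Counsellor) before Baptiste and Andersen (not a Privy Counsellor).
Among Okonkwo and Castillo, by terms served (lower first): Okonkwo (5 terms) before Castillo (7 terms).
Among Baptiste and Andersen, by terms served (lower first): Baptiste (1 term) before Andersen (9 terms).
Full order: Marchetti, Okonkwo, Castillo, Baptiste, Andersen.

Marchetti, Okonkwo, Castillo, Baptiste, Andersen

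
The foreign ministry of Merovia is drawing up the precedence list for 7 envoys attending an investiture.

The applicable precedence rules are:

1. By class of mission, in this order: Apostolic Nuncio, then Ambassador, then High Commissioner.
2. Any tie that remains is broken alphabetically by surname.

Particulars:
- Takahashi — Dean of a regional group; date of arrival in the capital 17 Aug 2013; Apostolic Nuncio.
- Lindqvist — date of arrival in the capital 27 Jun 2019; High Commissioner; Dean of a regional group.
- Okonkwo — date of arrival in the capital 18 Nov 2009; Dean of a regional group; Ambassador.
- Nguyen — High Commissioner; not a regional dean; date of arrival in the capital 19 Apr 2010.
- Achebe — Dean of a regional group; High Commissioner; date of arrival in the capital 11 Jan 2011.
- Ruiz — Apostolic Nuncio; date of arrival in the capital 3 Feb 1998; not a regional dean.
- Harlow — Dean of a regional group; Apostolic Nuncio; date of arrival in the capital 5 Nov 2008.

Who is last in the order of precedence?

By class of mission: Harlow, Ruiz and Takahashi (Apostolic Nuncio); then Okonkwo (Ambassador); then Achebe, Lindqvist and Nguyen (High Commissioner).
Among Harlow, Ruiz and Takahashi, alphabetically by surname: Harlow before Ruiz before Takahashi.
Among Achebe, Lindqvist and Nguyen, alphabetically by surname: Achebe before Lindqvist before Nguyen.
Order: Harlow, Ruiz, Takahashi, Okonkwo, Achebe, Lindqvist, Nguyen.

Nguyen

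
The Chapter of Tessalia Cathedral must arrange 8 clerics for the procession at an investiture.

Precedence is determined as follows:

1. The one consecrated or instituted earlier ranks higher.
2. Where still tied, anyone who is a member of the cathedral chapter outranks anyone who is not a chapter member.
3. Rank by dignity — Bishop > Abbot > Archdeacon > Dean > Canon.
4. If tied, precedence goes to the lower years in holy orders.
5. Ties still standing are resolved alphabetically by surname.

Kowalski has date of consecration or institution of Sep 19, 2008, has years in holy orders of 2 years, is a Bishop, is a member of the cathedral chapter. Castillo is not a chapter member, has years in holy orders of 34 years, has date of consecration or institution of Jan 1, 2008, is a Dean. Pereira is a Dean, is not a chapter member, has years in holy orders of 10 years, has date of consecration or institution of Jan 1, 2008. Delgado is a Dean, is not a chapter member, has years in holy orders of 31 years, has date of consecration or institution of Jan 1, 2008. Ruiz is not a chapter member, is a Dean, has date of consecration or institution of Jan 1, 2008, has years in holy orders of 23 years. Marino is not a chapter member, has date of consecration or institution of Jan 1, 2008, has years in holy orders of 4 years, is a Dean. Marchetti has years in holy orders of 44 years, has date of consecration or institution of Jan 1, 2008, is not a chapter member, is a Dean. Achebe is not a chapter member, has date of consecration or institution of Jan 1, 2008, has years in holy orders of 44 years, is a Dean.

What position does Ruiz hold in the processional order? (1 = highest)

3

By date of consecration or institution (earlier first): Marino, Pereira, Ruiz, Delgado, Castillo, Achebe and Marchetti (each Jan 1, 2008); then Kowalski (Sep 19, 2008).
Marino, Pereira, Ruiz, Delgado, Castillo, Achebe and Marchetti are each not a chapter member, so the next rule applies.
Marino, Pereira, Ruiz, Delgado, Castillo, Achebe and Marchetti are each Dean, so the next rule applies.
Among Marino, Pereira, Ruiz, Delgado, Castillo, Achebe and Marchetti, by years in holy orders (lower first): Marino (4 years) before Pereira (10 years) before Ruiz (23 years) before Delgado (31 years) before Castillo (34 years) before Achebe and Marchetti (44 years).
Among Achebe and Marchetti, alphabetically by surname: Achebe before Marchetti.
Order: Marino, Pereira, Ruiz, Delgado, Castillo, Achebe, Marchetti, Kowalski. So position 3.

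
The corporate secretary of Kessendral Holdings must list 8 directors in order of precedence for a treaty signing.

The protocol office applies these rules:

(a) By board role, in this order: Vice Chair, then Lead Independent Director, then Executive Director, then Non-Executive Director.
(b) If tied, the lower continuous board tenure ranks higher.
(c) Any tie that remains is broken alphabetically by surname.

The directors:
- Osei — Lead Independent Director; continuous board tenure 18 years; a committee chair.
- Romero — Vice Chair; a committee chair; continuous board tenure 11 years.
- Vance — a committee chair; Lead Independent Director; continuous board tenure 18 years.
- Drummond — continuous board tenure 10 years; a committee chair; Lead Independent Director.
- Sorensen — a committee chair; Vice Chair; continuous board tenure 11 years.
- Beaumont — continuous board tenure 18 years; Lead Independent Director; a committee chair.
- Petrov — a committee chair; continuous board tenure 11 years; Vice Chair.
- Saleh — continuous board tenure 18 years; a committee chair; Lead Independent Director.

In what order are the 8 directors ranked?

By board role: Petrov, Romero and Sorensen (Vice Chair); then Drummond, Beaumont, Osei, Saleh and Vance (Lead Independent Director).
Petrov, Romero and Sorensen all have continuous board tenure 11 years, so the next rule applies.
Among Petrov, Romero and Sorensen, alphabetically by surname: Petrov before Romero before Sorensen.
Among Drummond, Beaumont, Osei, Saleh and Vance, by continuous board tenure (lower first): Drummond (10 years) before Beaumont, Osei, Saleh and Vance (18 years).
Among Beaumont, Osei, Saleh and Vance, alphabetically by surname: Beaumont before Osei before Saleh before Vance.
Full order: Petrov, Romero, Sorensen, Drummond, Beaumont, Osei, Saleh, Vance.

Petrov, Romero, Sorensen, Drummond, Beaumont, Osei, Saleh, Vance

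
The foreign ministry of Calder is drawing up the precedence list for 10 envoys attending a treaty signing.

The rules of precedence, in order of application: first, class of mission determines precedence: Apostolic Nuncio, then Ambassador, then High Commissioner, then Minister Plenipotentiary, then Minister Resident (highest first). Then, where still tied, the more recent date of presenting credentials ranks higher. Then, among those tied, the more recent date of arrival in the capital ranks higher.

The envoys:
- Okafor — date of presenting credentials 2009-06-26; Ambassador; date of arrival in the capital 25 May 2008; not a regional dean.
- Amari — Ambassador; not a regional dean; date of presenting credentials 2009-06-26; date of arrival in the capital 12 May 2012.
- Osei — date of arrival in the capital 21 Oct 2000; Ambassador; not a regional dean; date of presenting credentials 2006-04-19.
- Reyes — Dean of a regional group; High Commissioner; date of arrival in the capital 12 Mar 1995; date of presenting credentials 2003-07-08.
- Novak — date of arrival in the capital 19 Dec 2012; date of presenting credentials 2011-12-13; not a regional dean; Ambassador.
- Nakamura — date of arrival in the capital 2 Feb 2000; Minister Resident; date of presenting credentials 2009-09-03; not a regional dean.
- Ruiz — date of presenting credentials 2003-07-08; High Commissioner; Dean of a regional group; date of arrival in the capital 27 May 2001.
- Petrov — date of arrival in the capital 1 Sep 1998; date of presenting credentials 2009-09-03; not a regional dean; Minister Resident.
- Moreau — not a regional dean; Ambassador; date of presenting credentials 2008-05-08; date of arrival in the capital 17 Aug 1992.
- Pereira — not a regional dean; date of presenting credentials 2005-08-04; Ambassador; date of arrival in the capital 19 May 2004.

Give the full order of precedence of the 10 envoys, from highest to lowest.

By class of mission: Novak, Amari, Okafor, Moreau, Osei and Pereira (Ambassador); then Ruiz and Reyes (High Commissioner); then Nakamura and Petrov (Minister Resident).
Among Novak, Amari, Okafor, Moreau, Osei and Pereira, by date of presenting credentials (later first): Novak (2011-12-13) before Amari and Okafor (2009-06-26) before Moreau (2008-05-08) before Osei (2006-04-19) before Pereira (2005-08-04).
Among Amari and Okafor, by date of arrival in the capital (later first): Amari (12 May 2012) before Okafor (25 May 2008).
Ruiz and Reyes both have date of presenting credentials 2003-07-08, so the next rule applies.
Among Ruiz and Reyes, by date of arrival in the capital (later first): Ruiz (27 May 2001) before Reyes (12 Mar 1995).
Nakamura and Petrov both have date of presenting credentials 2009-09-03, so the next rule applies.
Among Nakamura and Petrov, by date of arrival in the capital (later first): Nakamura (2 Feb 2000) before Petrov (1 Sep 1998).
Full order: Novak, Amari, Okafor, Moreau, Osei, Pereira, Ruiz, Reyes, Nakamura, Petrov.

Novak, Amari, Okafor, Moreau, Osei, Pereira, Ruiz, Reyes, Nakamura, Petrov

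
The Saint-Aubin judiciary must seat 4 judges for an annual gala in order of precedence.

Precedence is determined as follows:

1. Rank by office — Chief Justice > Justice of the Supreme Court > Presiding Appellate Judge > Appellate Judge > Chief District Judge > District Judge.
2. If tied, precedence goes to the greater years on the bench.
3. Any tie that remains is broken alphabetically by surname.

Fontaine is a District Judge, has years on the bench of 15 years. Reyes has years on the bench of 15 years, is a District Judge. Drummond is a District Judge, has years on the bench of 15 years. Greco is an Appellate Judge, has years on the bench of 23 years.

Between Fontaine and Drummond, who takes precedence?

By office: Greco (Appellate Judge); then Drummond, Fontaine and Reyes (District Judge).
Drummond, Fontaine and Reyes all have years on the bench 15 years, so the next rule applies.
Among Drummond, Fontaine and Reyes, alphabetically by surname: Drummond before Fontaine before Reyes.
So Drummond takes precedence.

Drummond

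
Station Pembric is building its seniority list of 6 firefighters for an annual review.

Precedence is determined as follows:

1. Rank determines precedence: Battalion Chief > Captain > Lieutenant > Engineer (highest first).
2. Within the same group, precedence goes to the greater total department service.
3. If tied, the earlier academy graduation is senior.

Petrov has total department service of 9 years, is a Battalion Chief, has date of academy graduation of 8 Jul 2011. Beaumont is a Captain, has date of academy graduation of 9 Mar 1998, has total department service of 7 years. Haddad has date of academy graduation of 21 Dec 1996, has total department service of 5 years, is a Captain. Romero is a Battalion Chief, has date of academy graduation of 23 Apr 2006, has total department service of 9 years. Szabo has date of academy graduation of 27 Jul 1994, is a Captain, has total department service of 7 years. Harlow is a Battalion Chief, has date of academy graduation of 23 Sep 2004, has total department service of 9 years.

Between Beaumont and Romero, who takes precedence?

By rank: Harlow, Romero and Petrov (Battalion Chief); then Szabo, Beaumont and Haddad (Captain).
Harlow, Romero and Petrov all have total department service 9 years, so the next rule applies.
Among Harlow, Romero and Petrov, by date of academy graduation (earlier first): Harlow (23 Sep 2004) before Romero (23 Apr 2006) before Petrov (8 Jul 2011).
Among Szabo, Beaumont and Haddad, by total department service (higher first): Szabo and Beaumont (7 years) before Haddad (5 years).
Among Szabo and Beaumont, by date of academy graduation (earlier first): Szabo (27 Jul 1994) before Beaumont (9 Mar 1998).
So Romero takes precedence.

Romero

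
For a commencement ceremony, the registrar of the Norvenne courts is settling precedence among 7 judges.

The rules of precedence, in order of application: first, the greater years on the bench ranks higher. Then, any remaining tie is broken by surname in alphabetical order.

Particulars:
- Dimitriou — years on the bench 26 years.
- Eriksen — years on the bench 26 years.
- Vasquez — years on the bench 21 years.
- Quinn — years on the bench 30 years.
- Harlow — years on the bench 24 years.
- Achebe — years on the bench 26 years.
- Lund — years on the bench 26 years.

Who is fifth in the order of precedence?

By years on the bench (higher first): Quinn (30 years); then Achebe, Dimitriou, Eriksen and Lund (each 26 years); then Harlow (24 years); then Vasquez (21 years).
Among Achebe, Dimitriou, Eriksen and Lund, alphabetically by surname: Achebe before Dimitriou before Eriksen before Lund.
Order: Quinn, Achebe, Dimitriou, Eriksen, Lund, Harlow, Vasquez.

Lund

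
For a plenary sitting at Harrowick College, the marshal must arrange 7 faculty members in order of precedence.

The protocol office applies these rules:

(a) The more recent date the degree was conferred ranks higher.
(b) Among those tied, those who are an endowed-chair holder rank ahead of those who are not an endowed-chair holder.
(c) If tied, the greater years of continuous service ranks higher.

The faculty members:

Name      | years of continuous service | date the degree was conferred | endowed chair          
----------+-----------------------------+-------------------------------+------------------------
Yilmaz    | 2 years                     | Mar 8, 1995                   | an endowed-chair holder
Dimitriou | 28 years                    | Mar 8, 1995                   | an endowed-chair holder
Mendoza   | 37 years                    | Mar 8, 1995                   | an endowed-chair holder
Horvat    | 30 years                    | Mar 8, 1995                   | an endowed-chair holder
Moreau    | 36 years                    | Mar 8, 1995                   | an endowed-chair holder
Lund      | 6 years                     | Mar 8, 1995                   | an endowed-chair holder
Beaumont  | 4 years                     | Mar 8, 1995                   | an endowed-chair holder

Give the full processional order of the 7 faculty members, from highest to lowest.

By date the degree was conferred (later first): Mendoza, Moreau, Horvat, Dimitriou, Lund, Beaumont and Yilmaz (each Mar 8, 1995).
Mendoza, Moreau, Horvat, Dimitriou, Lund, Beaumont and Yilmaz are each an endowed-chair holder, so the next rule applies.
Among Mendoza, Moreau, Horvat, Dimitriou, Lund, Beaumont and Yilmaz, by years of continuous service (higher first): Mendoza (37 years) before Moreau (36 years) before Horvat (30 years) before Dimitriou (28 years) before Lund (6 years) before Beaumont (4 years) before Yilmaz (2 years).
Full order: Mendoza, Moreau, Horvat, Dimitriou, Lund, Beaumont, Yilmaz.

Mendoza, Moreau, Horvat, Dimitriou, Lund, Beaumont, Yilmaz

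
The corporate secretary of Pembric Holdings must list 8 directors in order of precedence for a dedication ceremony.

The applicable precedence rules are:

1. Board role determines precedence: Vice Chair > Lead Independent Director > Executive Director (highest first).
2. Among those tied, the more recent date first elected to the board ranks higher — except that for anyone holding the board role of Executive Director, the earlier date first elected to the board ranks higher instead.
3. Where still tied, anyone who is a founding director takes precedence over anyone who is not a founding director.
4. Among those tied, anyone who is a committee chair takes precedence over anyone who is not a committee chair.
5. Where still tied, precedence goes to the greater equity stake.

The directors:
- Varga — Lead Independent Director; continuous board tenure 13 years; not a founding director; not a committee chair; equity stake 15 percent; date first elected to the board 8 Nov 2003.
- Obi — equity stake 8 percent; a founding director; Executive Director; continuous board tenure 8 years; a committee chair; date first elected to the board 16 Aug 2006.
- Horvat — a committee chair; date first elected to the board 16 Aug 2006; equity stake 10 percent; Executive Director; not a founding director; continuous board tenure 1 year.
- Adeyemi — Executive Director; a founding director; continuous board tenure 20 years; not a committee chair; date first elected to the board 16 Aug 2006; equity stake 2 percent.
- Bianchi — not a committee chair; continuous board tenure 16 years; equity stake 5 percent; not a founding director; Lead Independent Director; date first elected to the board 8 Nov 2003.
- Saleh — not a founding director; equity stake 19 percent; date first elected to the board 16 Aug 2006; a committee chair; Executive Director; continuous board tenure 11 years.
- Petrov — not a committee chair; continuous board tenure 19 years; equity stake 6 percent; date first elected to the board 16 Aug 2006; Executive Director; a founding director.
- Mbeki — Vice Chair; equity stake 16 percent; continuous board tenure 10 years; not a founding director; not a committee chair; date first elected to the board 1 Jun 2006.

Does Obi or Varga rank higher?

By board role: Mbeki (Vice Chair); then Varga and Bianchi (Lead Independent Director); then Obi, Petrov, Adeyemi, Saleh and Horvat (Executive Director).
Varga and Bianchi both have date first elected to the board 8 Nov 2003, so the next rule applies.
Varga and Bianchi are each not a founding director, so the next rule applies.
Varga and Bianchi are each not a committee chair, so the next rule applies.
Among Varga and Bianchi, by equity stake (higher first): Varga (15 percent) before Bianchi (5 percent).
Obi, Petrov, Adeyemi, Saleh and Horvat all have date first elected to the board 16 Aug 2006, so the next rule applies.
Among Obi, Petrov, Adeyemi, Saleh and Horvat, a founding director before not a founding director: Obi, Petrov and Adeyemi (a founding director) before Saleh and Horvat (not a founding director).
Among Obi, Petrov and Adeyemi, a committee chair before not a committee chair: Obi (a committee chair) before Petrov and Adeyemi (not a committee chair).
Among Petrov and Adeyemi, by equity stake (higher first): Petrov (6 percent) before Adeyemi (2 percent).
Saleh and Horvat are each a committee chair, so the next rule applies.
Among Saleh and Horvat, by equity stake (higher first): Saleh (19 percent) before Horvat (10 percent).
So Varga takes precedence.

Varga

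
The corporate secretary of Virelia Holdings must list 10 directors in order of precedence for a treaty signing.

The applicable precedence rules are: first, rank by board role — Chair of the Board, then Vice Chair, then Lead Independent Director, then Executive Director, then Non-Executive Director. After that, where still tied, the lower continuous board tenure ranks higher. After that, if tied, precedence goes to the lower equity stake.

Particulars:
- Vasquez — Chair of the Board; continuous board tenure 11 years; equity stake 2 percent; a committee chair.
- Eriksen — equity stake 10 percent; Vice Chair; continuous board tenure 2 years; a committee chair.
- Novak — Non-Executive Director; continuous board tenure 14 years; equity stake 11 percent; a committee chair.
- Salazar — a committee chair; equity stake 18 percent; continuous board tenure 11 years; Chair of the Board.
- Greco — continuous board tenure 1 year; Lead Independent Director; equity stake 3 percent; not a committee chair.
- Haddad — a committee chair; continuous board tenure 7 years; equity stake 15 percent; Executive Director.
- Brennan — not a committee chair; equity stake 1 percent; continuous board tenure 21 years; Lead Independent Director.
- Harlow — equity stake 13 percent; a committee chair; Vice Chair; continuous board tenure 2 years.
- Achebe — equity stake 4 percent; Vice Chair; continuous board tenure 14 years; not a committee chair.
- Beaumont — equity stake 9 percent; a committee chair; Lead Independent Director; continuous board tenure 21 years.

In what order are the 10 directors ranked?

By board role: Vasquez and Salazar (Chair of the Board); then Eriksen, Harlow and Achebe (Vice Chair); then Greco, Brennan and Beaumont (Lead Independent Director); then Haddad (Executive Director); then Novak (Non-Executive Director).
Vasquez and Salazar both have continuous board tenure 11 years, so the next rule applies.
Among Vasquez and Salazar, by equity stake (lower first): Vasquez (2 percent) before Salazar (18 percent).
Among Eriksen, Harlow and Achebe, by continuous board tenure (lower first): Eriksen and Harlow (2 years) before Achebe (14 years).
Among Eriksen and Harlow, by equity stake (lower first): Eriksen (10 percent) before Harlow (13 percent).
Among Greco, Brennan and Beaumont, by continuous board tenure (lower first): Greco (1 year) before Brennan and Beaumont (21 years).
Among Brennan and Beaumont, by equity stake (lower first): Brennan (1 percent) before Beaumont (9 percent).
Full order: Vasquez, Salazar, Eriksen, Harlow, Achebe, Greco, Brennan, Beaumont, Haddad, Novak.

Vasquez, Salazar, Eriksen, Harlow, Achebe, Greco, Brennan, Beaumont, Haddad, Novak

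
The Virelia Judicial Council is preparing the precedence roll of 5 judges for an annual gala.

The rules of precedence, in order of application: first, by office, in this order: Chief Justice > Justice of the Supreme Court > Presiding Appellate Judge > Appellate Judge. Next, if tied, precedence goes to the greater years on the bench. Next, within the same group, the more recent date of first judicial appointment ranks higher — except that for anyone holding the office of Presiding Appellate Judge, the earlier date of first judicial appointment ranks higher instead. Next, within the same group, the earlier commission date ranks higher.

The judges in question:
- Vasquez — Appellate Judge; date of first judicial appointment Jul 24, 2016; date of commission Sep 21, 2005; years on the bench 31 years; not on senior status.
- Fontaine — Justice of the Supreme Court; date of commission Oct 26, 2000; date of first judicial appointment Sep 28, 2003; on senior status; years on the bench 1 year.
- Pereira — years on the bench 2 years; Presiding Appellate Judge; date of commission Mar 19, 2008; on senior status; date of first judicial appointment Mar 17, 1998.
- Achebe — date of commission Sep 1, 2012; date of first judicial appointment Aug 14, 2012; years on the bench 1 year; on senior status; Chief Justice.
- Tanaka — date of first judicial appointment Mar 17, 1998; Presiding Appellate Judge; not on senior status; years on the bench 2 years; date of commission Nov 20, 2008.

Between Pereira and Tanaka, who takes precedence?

By office: Achebe (Chief Justice); then Fontaine (Justice of the Supreme Court); then Pereira and Tanaka (Presiding Appellate Judge); then Vasquez (Appellate Judge).
Pereira and Tanaka both have years on the bench 2 years, so the next rule applies.
Pereira and Tanaka both have date of first judicial appointment Mar 17, 1998, so the next rule applies.
Among Pereira and Tanaka, by date of commission (earlier first): Pereira (Mar 19, 2008) before Tanaka (Nov 20, 2008).
So Pereira takes precedence.

Pereira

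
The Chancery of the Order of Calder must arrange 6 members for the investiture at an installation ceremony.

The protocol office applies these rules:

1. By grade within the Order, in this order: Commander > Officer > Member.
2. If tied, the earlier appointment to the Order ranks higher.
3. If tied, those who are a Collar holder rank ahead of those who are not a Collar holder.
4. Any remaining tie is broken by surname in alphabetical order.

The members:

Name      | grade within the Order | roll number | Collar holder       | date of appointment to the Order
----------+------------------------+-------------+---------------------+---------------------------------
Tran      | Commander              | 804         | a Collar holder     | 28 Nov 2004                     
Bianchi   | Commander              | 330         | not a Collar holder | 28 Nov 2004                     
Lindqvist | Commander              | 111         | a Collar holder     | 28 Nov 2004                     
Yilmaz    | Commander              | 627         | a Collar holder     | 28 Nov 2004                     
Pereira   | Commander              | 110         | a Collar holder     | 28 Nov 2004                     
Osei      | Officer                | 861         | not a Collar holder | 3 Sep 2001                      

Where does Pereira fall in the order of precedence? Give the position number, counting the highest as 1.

2

By grade within the Order: Lindqvist, Pereira, Tran, Yilmaz and Bianchi (Commander); then Osei (Officer).
Lindqvist, Pereira, Tran, Yilmaz and Bianchi all have date of appointment to the Order 28 Nov 2004, so the next rule applies.
Among Lindqvist, Pereira, Tran, Yilmaz and Bianchi, a Collar holder before not a Collar holder: Lindqvist, Pereira, Tran and Yilmaz (a Collar holder) before Bianchi (not a Collar holder).
Among Lindqvist, Pereira, Tran and Yilmaz, alphabetically by surname: Lindqvist before Pereira before Tran before Yilmaz.
Order: Lindqvist, Pereira, Tran, Yilmaz, Bianchi, Osei. So position 2.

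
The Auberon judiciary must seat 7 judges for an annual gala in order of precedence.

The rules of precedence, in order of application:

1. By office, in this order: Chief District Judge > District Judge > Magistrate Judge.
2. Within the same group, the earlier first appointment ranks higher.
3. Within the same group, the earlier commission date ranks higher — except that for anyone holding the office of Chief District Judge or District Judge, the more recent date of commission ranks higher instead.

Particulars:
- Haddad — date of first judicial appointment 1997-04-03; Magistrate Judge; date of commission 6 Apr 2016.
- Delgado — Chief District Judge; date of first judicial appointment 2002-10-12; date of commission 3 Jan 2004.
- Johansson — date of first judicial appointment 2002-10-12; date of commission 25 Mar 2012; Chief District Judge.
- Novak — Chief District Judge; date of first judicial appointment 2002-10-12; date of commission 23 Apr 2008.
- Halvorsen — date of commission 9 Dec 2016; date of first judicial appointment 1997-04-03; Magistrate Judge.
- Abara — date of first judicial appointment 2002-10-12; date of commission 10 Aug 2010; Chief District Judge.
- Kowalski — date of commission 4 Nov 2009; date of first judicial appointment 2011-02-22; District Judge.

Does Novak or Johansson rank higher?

Johansson

By office: Johansson, Abara, Novak and Delgado (Chief District Judge); then Kowalski (District Judge); then Haddad and Halvorsen (Magistrate Judge).
Johansson, Abara, Novak and Delgado all have date of first judicial appointment 2002-10-12, so the next rule applies.
Among Johansson, Abara, Novak and Delgado, by date of commission (later first) (reversed rule for this group): Johansson (25 Mar 2012) before Abara (10 Aug 2010) before Novak (23 Apr 2008) before Delgado (3 Jan 2004).
Haddad and Halvorsen both have date of first judicial appointment 1997-04-03, so the next rule applies.
Among Haddad and Halvorsen, by date of commission (earlier first): Haddad (6 Apr 2016) before Halvorsen (9 Dec 2016).
So Johansson takes precedence.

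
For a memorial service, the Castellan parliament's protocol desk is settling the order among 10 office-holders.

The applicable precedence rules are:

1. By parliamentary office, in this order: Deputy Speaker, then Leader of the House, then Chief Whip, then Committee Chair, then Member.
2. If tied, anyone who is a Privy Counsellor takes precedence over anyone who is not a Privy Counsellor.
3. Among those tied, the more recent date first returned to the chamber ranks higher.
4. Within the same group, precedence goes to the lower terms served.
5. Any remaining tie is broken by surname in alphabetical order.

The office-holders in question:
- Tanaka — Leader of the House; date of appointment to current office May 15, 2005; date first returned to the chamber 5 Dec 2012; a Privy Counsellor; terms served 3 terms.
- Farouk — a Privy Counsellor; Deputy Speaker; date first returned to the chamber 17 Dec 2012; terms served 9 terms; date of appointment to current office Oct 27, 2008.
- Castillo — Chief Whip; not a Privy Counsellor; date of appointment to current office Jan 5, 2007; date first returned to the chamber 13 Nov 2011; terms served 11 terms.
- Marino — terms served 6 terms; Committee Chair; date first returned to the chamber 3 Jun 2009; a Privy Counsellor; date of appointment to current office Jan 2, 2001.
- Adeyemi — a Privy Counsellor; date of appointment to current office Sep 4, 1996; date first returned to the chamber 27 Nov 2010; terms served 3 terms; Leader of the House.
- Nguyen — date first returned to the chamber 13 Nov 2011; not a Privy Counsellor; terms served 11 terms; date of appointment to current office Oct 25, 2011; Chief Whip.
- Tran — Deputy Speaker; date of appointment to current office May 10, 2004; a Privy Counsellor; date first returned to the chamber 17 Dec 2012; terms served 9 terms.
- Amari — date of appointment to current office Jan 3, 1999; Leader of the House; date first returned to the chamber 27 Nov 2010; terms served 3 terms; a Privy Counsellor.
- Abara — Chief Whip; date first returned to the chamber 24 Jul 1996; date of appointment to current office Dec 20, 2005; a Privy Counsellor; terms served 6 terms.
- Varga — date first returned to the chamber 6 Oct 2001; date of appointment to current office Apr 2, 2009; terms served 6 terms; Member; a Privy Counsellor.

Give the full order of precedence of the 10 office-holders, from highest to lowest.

By parliamentary office: Farouk and Tran (Deputy Speaker); then Tanaka, Adeyemi and Amari (Leader of the House); then Abara, Castillo and Nguyen (Chief Whip); then Marino (Committee Chair); then Varga (Member).
Farouk and Tran are each a Privy Counsellor, so the next rule applies.
Farouk and Tran both have date first returned to the chamber 17 Dec 2012, so the next rule applies.
Farouk and Tran both have terms served 9 terms, so the next rule applies.
Among Farouk and Tran, alphabetically by surname: Farouk before Tran.
Tanaka, Adeyemi and Amari are each a Privy Counsellor, so the next rule applies.
Among Tanaka, Adeyemi and Amari, by date first returned to the chamber (later first): Tanaka (5 Dec 2012) before Adeyemi and Amari (27 Nov 2010).
Adeyemi and Amari both have terms served 3 terms, so the next rule applies.
Among Adeyemi and Amari, alphabetically by surname: Adeyemi before Amari.
Among Abara, Castillo and Nguyen, a Privy Counsellor before not a Privy Counsellor: Abara (a Privy Counsellor) before Castillo and Nguyen (not a Privy Counsellor).
Castillo and Nguyen both have date first returned to the chamber 13 Nov 2011, so the next rule applies.
Castillo and Nguyen both have terms served 11 terms, so the next rule applies.
Among Castillo and Nguyen, alphabetically by surname: Castillo before Nguyen.
Full order: Farouk, Tran, Tanaka, Adeyemi, Amari, Abara, Castillo, Nguyen, Marino, Varga.

Farouk, Tran, Tanaka, Adeyemi, Amari, Abara, Castillo, Nguyen, Marino, Varga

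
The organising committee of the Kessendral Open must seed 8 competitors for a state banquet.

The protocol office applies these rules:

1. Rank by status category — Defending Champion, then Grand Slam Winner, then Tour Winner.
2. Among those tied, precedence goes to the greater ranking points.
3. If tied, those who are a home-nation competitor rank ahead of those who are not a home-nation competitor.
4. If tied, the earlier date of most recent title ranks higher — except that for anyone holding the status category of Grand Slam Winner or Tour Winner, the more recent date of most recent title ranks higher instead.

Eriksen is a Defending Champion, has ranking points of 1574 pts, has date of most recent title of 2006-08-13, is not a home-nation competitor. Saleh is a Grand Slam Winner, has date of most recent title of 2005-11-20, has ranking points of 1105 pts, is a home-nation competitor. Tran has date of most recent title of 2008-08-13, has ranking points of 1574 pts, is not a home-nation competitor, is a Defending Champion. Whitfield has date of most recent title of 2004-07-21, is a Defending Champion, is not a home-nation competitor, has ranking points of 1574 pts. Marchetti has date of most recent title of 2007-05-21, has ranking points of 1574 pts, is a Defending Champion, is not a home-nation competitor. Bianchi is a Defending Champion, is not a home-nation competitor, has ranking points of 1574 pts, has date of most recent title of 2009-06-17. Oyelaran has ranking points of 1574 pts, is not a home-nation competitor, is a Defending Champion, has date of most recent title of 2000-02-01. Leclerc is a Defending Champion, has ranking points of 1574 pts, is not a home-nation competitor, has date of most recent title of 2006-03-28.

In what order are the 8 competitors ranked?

Oyelaran, Whitfield, Leclerc, Eriksen, Marchetti, Tran, Bianchi, Saleh

By status category: Oyelaran, Whitfield, Leclerc, Eriksen, Marchetti, Tran and Bianchi (Defending Champion); then Saleh (Grand Slam Winner).
Oyelaran, Whitfield, Leclerc, Eriksen, Marchetti, Tran and Bianchi all have ranking points 1574 pts, so the next rule applies.
Oyelaran, Whitfield, Leclerc, Eriksen, Marchetti, Tran and Bianchi are each not a home-nation competitor, so the next rule applies.
Among Oyelaran, Whitfield, Leclerc, Eriksen, Marchetti, Tran and Bianchi, by date of most recent title (earlier first): Oyelaran (2000-02-01) before Whitfield (2004-07-21) before Leclerc (2006-03-28) before Eriksen (2006-08-13) before Marchetti (2007-05-21) before Tran (2008-08-13) before Bianchi (2009-06-17).
Full order: Oyelaran, Whitfield, Leclerc, Eriksen, Marchetti, Tran, Bianchi, Saleh.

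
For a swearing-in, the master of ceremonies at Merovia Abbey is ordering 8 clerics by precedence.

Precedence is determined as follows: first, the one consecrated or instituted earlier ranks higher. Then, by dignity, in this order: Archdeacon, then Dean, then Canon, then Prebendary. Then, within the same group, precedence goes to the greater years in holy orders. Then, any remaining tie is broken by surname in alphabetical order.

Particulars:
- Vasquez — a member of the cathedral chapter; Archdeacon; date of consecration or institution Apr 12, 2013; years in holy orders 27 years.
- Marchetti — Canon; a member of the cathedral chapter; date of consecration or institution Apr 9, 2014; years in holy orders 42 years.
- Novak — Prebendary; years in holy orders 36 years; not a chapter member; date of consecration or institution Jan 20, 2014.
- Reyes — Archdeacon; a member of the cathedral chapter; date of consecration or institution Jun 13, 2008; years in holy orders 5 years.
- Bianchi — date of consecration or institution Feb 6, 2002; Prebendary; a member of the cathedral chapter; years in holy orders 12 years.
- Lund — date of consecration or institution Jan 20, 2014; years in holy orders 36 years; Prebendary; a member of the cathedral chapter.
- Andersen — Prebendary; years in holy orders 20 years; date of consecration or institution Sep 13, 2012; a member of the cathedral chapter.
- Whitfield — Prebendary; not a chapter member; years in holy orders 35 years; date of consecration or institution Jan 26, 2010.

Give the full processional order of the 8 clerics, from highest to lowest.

Bianchi, Reyes, Whitfield, Andersen, Vasquez, Lund, Novak, Marchetti

By date of consecration or institution (earlier first): Bianchi (Feb 6, 2002); then Reyes (Jun 13, 2008); then Whitfield (Jan 26, 2010); then Andersen (Sep 13, 2012); then Vasquez (Apr 12, 2013); then Lund and Novak (both Jan 20, 2014); then Marchetti (Apr 9, 2014).
Lund and Novak are each Prebendary, so the next rule applies.
Lund and Novak both have years in holy orders 36 years, so the next rule applies.
Among Lund and Novak, alphabetically by surname: Lund before Novak.
Full order: Bianchi, Reyes, Whitfield, Andersen, Vasquez, Lund, Novak, Marchetti.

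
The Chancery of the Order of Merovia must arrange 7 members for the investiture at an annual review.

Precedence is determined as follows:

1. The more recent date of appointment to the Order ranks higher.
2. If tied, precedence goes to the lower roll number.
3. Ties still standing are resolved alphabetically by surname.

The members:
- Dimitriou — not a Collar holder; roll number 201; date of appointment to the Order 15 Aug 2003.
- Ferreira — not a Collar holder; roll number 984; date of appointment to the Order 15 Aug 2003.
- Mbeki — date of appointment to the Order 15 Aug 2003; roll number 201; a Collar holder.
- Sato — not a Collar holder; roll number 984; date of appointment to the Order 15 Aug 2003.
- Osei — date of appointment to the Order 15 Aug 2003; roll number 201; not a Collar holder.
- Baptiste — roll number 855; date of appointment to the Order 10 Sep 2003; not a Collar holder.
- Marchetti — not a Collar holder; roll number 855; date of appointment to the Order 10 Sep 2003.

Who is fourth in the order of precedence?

Mbeki

By date of appointment to the Order (later first): Baptiste and Marchetti (both 10 Sep 2003); then Dimitriou, Mbeki, Osei, Ferreira and Sato (each 15 Aug 2003).
Baptiste and Marchetti both have roll number 855, so the next rule applies.
Among Baptiste and Marchetti, alphabetically by surname: Baptiste before Marchetti.
Among Dimitriou, Mbeki, Osei, Ferreira and Sato, by roll number (lower first): Dimitriou, Mbeki and Osei (201) before Ferreira and Sato (984).
Among Dimitriou, Mbeki and Osei, alphabetically by surname: Dimitriou before Mbeki before Osei.
Among Ferreira and Sato, alphabetically by surname: Ferreira before Sato.
Order: Baptiste, Marchetti, Dimitriou, Mbeki, Osei, Ferreira, Sato.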